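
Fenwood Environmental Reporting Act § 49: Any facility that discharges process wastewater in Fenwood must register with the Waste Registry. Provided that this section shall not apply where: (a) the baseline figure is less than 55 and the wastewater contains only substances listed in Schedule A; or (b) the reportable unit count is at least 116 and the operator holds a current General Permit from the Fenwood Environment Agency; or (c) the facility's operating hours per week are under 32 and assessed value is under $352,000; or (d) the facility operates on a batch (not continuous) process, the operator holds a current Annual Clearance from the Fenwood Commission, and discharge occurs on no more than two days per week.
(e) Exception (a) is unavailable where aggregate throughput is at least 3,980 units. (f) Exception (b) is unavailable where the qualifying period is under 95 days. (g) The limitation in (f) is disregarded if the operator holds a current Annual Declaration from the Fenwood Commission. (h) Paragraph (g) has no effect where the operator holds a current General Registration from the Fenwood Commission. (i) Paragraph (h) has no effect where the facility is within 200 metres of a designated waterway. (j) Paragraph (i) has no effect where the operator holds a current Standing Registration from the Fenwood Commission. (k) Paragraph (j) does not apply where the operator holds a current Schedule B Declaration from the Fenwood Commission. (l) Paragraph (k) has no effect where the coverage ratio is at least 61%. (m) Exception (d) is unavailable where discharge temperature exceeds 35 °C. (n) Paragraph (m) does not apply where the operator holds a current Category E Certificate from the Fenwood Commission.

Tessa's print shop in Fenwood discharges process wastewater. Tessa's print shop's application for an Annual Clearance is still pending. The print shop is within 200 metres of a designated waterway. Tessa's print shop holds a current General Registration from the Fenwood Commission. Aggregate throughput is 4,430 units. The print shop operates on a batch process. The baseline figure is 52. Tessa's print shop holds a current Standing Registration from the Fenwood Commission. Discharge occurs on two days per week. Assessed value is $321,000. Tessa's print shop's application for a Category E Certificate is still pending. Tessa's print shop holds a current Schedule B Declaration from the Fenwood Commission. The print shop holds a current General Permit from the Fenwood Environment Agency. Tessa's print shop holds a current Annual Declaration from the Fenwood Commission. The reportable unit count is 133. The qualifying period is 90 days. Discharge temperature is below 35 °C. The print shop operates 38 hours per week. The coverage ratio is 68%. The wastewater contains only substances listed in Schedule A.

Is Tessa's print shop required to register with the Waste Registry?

Yes — Tessa's print shop must register with the Waste Registry.

Exception (a) is satisfied on its face — the baseline figure is 52, less than the 55 limit; the wastewater is Schedule-A-only. But applying paragraph (e): (e) operates — aggregate throughput is 4,430 units, meeting the 3,980 units threshold. So (a) is unavailable.
Exception (b): the reportable unit count is 133, meeting the 116 threshold; a current General Permit is held — every condition holds. However, paragraphs (f)–(l) must be considered: (f) operates against (b): the qualifying period is 90 days, under the 95 days limit. (g) is triggered (a current Annual Declaration is held), but yields to (h): (h) applies — a current General Registration is held. (i) would limit (h) — the print shop is within 200 m of a designated waterway — but (j) sets (i) aside: (j) operates — a current Standing Registration is held. (k) operates (a current Schedule B Declaration is held), but is displaced by (l): (l) operates — the coverage ratio is 68%, meeting the 61% threshold. So (b) is unavailable.
Exception (c) fails — the facility's operating hours per week are 38, not under 32.
Exception (d) does not apply: no current Annual Clearance is held.
Every exception is unavailable, so the rule governs.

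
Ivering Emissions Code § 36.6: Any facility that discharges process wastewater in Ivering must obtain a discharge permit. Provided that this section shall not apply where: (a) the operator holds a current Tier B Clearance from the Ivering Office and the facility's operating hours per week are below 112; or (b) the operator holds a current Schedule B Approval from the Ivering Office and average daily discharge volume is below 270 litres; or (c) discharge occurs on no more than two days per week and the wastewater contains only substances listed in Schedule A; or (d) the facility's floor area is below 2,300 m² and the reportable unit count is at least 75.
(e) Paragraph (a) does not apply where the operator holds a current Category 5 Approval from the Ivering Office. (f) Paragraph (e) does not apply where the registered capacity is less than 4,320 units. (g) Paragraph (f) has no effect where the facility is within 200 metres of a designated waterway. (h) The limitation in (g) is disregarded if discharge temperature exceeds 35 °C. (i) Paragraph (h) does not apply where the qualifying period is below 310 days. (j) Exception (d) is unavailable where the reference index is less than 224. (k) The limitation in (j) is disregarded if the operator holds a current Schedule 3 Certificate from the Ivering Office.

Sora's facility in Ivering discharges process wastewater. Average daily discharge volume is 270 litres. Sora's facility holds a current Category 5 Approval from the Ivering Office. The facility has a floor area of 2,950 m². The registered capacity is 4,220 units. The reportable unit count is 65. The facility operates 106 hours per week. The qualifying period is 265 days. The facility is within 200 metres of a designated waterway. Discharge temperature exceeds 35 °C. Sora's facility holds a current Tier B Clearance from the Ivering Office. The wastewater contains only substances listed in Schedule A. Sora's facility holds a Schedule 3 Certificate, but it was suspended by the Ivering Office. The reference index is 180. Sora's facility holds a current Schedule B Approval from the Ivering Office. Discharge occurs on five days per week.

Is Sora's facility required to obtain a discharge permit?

Yes — Sora's facility must obtain a discharge permit.

Exception (a)'s conditions are all satisfied: a current Tier B Clearance is held; the facility's operating hours per week are 106, below the 112 limit. But applying paragraphs (e)–(i): (e) operates against (a): a current Category 5 Approval is held. (f) applies (the registered capacity is 4,220 units, less than the 4,320 units limit), but yields to (g): (g) operates against (f): the facility is within 200 m of a designated waterway. (h) is triggered (discharge temperature exceeds 35 °C), but is itself disapplied by (i): (i) operates against (h): the qualifying period is 265 days, below the 310 days limit. (a) is therefore removed.
Exception (b) does not apply: average daily discharge volume is 270 litres, not below 270 litres.
Exception (c) does not apply: discharge occurs on five days per week.
Exception (d) requires that the facility's floor area is below 2,300 m²; but the facility's floor area is 2,950 m², not below 2,300 m², so (d) is unavailable.
No exception is made out. Sora's facility falls within the general rule.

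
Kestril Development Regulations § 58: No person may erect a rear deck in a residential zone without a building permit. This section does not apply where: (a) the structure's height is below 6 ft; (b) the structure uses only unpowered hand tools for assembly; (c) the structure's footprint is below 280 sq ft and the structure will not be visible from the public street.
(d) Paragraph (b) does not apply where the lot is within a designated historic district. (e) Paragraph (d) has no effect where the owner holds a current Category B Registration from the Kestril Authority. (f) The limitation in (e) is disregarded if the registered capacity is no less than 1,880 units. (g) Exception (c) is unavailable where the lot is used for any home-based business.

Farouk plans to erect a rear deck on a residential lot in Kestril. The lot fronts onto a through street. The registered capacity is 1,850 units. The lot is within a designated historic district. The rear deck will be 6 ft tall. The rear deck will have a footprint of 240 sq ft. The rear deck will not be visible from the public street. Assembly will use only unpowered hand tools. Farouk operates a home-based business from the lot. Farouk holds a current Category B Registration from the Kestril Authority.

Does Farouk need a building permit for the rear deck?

Exception (a) fails — the structure's height is 6 ft, not below 6 ft.
Exception (b) is satisfied on its face — assembly uses only hand tools. Applying paragraphs (d)–(f): (d) is triggered (the lot is in a historic district), but is displaced by (e): (e) operates against (d): a current Category B Registration is held. (f) is not engaged (the registered capacity is 1,850 units, short of 1,880 units), so (e) stands. So (b) applies.
Exception (c) is satisfied on its face — the structure's footprint is 240 sq ft, below the 280 sq ft limit; the structure will not be visible from the street. But: (g) is triggered — a home-based business operates on the lot. (c) is therefore removed.

No — exception (b) applies; Farouk does not need a building permit.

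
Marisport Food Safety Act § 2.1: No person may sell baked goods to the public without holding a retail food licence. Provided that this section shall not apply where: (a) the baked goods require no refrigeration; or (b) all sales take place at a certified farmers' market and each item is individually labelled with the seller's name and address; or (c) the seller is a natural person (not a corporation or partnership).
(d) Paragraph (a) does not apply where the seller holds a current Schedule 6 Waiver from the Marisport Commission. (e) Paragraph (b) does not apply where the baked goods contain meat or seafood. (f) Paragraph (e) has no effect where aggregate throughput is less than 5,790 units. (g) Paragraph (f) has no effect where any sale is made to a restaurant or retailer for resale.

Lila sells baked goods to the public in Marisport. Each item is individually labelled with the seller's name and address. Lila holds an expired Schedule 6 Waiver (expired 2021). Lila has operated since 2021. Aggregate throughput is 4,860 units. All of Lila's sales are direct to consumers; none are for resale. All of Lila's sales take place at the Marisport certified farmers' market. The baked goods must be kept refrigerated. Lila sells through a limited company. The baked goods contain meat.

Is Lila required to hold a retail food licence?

Exception (a) does not apply: the baked goods require refrigeration.
Exception (b) is satisfied on its face — all sales are at a certified farmers' market; items are individually labelled. As to paragraphs (e)–(g): (e) applies (the baked goods contain meat), but is overridden by (f): (f) operates against (e): aggregate throughput is 4,860 units, less than the 5,790 units limit. (g) is not engaged (no sales are for resale), so (f) stands. (b) remains available.
Exception (c) does not apply: the seller operates through a limited company.

No — exception (b) applies; Lila is not required to hold a retail food licence.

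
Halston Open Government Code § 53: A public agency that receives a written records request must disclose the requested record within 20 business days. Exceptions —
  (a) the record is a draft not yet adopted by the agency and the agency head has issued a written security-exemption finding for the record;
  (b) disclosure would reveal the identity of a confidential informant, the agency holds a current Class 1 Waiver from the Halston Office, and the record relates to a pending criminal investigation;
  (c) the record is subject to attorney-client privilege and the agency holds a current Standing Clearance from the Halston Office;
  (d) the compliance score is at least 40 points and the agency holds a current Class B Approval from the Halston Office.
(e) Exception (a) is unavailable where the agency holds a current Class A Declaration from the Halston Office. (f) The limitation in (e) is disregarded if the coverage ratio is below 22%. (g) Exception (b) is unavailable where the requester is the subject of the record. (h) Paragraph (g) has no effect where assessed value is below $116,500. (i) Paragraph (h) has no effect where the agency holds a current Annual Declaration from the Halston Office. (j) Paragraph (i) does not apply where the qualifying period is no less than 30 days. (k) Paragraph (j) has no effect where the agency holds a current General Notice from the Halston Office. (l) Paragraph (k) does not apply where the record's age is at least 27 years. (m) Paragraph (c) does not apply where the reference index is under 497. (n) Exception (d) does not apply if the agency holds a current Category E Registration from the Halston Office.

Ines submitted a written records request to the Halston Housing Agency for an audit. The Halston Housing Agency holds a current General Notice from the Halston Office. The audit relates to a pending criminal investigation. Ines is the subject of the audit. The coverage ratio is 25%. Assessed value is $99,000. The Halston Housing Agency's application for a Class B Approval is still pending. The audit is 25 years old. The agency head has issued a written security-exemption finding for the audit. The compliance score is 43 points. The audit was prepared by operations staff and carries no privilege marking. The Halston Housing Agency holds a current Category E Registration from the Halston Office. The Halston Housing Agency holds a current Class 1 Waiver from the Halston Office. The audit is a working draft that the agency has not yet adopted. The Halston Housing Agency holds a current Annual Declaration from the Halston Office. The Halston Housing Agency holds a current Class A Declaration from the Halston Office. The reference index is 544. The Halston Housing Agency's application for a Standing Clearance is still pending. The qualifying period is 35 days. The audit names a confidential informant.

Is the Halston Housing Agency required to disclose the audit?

Yes — the Halston Housing Agency must disclose the audit.

Exception (a)'s conditions are all satisfied: the audit is an unadopted draft; a written security-exemption finding has been issued. However, paragraphs (e)–(f) must be considered: (e) operates against (a): a current Class A Declaration is held. (f) is not triggered (the coverage ratio is 25%, not below 22%), so (e) stands. Exception (a) does not apply.
Exception (b)'s conditions are all satisfied: the audit names a confidential informant; a current Class 1 Waiver is held; the audit relates to a pending investigation. Turning to paragraphs (g)–(l): (g) applies — Ines is the subject of the audit. (h) would limit (g) — assessed value is $99,000, below the $116,500 limit — but (i) sets (h) aside: (i) is triggered — a current Annual Declaration is held. (j) would limit (i) — the qualifying period is 35 days, meeting the 30 days threshold — but (k) sets (j) aside: (k) is engaged — a current General Notice is held. (l), which would lift (k), is not engaged — the record's age is 25 years, short of 27 years. (b) is therefore removed.
Exception (c) does not apply: the audit carries no privilege marking.
Exception (d) does not apply: there is no Class B Approval in force.
No exception applies. The general rule governs.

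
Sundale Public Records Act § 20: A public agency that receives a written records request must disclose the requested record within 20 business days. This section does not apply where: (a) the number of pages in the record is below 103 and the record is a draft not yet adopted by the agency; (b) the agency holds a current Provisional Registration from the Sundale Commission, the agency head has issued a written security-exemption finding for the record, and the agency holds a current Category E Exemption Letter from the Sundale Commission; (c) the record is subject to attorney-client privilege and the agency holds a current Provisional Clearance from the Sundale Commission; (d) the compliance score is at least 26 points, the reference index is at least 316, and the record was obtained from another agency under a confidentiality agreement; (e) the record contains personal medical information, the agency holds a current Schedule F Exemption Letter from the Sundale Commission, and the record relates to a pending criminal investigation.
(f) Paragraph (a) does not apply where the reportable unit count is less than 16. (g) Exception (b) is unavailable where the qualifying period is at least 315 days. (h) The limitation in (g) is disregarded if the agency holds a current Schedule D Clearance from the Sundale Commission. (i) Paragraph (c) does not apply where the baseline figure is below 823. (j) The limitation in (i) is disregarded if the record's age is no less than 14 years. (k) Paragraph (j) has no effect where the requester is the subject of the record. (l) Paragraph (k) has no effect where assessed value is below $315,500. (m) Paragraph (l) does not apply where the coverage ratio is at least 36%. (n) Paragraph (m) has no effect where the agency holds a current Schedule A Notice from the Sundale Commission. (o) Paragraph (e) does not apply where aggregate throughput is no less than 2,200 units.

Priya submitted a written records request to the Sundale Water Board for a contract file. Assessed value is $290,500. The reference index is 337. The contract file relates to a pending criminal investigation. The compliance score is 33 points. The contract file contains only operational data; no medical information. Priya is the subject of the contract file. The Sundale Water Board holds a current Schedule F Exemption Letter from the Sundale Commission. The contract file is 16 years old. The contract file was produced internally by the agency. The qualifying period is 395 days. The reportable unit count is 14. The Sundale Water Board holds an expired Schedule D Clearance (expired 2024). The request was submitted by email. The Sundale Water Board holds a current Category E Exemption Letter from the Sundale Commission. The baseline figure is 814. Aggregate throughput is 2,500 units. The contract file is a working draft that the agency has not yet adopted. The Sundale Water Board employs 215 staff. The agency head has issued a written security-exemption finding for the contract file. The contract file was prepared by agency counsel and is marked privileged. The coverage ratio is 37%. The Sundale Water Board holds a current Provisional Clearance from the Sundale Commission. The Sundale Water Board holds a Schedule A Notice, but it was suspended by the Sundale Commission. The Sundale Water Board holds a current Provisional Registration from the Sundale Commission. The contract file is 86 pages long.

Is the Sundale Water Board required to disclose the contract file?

Exception (a): the number of pages in the record is 86, below the 103 limit; the contract file is an unadopted draft — every condition holds. Turning to paragraph (f): (f) is triggered — the reportable unit count is 14, less than the 16 limit. (a) is therefore removed.
Exception (b)'s conditions are all satisfied: a current Provisional Registration is held; a written security-exemption finding has been issued; a current Category E Exemption Letter is held. However, paragraphs (g)–(h) must be considered: (g) operates against (b): the qualifying period is 395 days, meeting the 315 days threshold. (h) is not engaged (no current Schedule D Clearance is held), so (g) stands. Exception (b) does not apply.
All of (c)'s requirements are met (the contract file is privileged; a current Provisional Clearance is held). However, paragraphs (i)–(n) must be considered: (i) operates against (c): the baseline figure is 814, below the 823 limit. (j) would limit (i) — the record's age is 16 years, meeting the 14 years threshold — but (k) sets (j) aside: (k) operates — Priya is the subject of the contract file. (l) would limit (k) — assessed value is $290,500, below the $315,500 limit — but (m) sets (l) aside: (m) is triggered — the coverage ratio is 37%, meeting the 36% threshold. (n), which would lift (m), is not engaged — no current Schedule A Notice is held. Exception (c) does not apply.
Exception (d) requires that the record was obtained from another agency under a confidentiality agreement; but the contract file was produced internally, so (d) is unavailable.
Exception (e) does not apply: the contract file contains only operational data.
None of the exceptions is available; § 20 applies in full.

Yes — the Sundale Water Board must disclose the contract file.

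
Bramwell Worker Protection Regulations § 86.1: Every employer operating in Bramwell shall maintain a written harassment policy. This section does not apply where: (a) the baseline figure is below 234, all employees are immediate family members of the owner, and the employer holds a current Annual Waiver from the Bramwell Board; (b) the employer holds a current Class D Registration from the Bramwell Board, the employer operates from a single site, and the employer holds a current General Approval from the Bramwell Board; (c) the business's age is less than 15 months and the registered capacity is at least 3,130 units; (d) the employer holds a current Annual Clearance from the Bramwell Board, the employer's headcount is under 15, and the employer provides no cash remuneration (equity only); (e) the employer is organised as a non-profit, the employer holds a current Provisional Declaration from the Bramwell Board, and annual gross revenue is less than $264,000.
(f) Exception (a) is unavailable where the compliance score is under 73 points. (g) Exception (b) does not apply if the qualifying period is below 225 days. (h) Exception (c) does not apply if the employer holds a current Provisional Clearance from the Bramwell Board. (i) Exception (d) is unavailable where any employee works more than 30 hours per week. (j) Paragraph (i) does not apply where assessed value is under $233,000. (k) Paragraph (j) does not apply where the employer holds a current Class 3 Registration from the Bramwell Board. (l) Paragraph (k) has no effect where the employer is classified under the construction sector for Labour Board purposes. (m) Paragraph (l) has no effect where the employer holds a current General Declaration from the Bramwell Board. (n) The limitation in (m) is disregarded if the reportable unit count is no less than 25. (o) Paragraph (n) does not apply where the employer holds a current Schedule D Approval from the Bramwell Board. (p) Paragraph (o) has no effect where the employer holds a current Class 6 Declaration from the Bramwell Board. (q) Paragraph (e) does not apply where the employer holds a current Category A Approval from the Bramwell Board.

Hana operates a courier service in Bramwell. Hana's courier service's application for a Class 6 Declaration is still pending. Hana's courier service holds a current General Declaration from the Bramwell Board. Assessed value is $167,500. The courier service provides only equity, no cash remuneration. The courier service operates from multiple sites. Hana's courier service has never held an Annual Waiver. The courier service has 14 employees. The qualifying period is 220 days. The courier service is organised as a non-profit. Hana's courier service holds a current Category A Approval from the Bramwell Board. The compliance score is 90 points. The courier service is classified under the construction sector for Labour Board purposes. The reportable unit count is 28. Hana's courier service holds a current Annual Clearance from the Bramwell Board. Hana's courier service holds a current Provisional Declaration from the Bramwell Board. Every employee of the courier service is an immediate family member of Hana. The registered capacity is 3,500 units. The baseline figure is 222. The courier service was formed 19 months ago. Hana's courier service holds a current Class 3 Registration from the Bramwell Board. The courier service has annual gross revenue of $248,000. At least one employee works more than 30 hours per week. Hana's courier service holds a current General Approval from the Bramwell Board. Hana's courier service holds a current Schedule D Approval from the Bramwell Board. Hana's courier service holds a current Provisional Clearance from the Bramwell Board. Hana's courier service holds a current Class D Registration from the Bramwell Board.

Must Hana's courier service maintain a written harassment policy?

Yes — Hana's courier service must maintain a written harassment policy.

Exception (a) requires that the employer holds a current Annual Waiver from the Bramwell Board; but there is no Annual Waiver in force, so (a) is unavailable.
Exception (b) fails — the employer operates from multiple sites.
Exception (c) requires that the business's age is less than 15 months; but the business's age is 19 months, not less than 15 months, so (c) is unavailable.
Exception (d) is satisfied on its face — a current Annual Clearance is held; the employer's headcount is 14, under the 15 limit; remuneration is equity-only. But: (i) applies — at least one employee exceeds 30 hours/week. (j) is engaged (assessed value is $167,500, under the $233,000 limit), but is displaced by (k): (k) is engaged — a current Class 3 Registration is held. (l) would limit (k) — the courier service is classified under the construction sector — but (m) sets (l) aside: (m) operates — a current General Declaration is held. (n) would limit (m) — the reportable unit count is 28, meeting the 25 threshold — but (o) sets (n) aside: (o) operates — a current Schedule D Approval is held. (p) is not engaged (no current Class 6 Declaration is held), so (o) stands. Exception (d) does not apply.
Exception (e) is satisfied on its face — the employer is a non-profit; a current Provisional Declaration is held; annual gross revenue is $248,000, less than the $264,000 limit. But applying paragraph (q): (q) is triggered — a current Category A Approval is held. (e) is therefore removed.
No exception displaces § 86.1.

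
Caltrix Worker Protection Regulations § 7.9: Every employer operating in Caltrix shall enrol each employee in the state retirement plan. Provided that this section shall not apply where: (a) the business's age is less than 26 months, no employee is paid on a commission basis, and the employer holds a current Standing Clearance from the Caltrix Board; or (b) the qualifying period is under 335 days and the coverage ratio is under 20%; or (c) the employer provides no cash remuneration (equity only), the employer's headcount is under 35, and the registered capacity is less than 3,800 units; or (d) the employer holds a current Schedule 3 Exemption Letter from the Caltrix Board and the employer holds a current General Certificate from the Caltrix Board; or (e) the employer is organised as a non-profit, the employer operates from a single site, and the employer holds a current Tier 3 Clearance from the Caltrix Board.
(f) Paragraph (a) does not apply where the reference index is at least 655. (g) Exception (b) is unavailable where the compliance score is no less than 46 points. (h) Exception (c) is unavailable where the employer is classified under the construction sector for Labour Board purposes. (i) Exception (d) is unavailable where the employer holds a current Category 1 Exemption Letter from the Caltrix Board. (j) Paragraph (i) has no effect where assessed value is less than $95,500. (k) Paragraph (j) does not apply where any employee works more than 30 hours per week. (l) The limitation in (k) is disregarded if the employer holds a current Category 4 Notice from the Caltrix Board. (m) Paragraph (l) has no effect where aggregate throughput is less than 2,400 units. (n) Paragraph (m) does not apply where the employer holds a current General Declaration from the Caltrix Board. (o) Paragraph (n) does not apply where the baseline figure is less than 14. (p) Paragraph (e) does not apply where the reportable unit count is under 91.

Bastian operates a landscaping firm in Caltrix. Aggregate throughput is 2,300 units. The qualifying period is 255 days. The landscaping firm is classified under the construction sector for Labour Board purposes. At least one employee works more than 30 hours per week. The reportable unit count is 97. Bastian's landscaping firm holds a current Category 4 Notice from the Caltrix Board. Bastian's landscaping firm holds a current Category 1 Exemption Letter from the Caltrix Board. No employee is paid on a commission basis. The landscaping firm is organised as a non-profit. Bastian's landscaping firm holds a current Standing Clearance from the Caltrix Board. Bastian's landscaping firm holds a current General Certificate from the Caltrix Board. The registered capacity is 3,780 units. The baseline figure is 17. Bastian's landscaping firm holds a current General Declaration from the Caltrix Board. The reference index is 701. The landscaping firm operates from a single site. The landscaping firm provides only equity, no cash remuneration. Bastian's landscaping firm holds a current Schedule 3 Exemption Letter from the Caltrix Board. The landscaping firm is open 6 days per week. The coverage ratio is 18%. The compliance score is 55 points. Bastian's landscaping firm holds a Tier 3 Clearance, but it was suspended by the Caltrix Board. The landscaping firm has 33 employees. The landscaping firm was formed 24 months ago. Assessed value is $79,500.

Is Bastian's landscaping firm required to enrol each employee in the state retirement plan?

No — exception (d) applies; Bastian's landscaping firm is not required to enrol each employee in the state retirement plan.

Exception (a) is satisfied on its face — the business's age is 24 months, less than the 26 months limit; no employee is paid on commission; a current Standing Clearance is held. However, paragraph (f) must be considered: (f) is engaged — the reference index is 701, meeting the 655 threshold. (a) is therefore removed.
All of (b)'s requirements are met (the qualifying period is 255 days, under the 335 days limit; the coverage ratio is 18%, under the 20% limit). Turning to paragraph (g): (g) operates against (b): the compliance score is 55 points, meeting the 46 points threshold. (b) is therefore removed.
All of (c)'s requirements are met (remuneration is equity-only; the employer's headcount is 33, under the 35 limit; the registered capacity is 3,780 units, less than the 3,800 units limit). Turning to paragraph (h): (h) operates against (c): the landscaping firm is classified under the construction sector. Exception (c) does not apply.
Exception (d)'s conditions are all satisfied: a current Schedule 3 Exemption Letter is held; a current General Certificate is held. Applying paragraphs (i)–(o): (i) would limit (d) — a current Category 1 Exemption Letter is held — but (j) sets (i) aside: (j) operates against (i): assessed value is $79,500, less than the $95,500 limit. (k) would limit (j) — at least one employee exceeds 30 hours/week — but (l) sets (k) aside: (l) applies — a current Category 4 Notice is held. (m) operates (aggregate throughput is 2,300 units, less than the 2,400 units limit), but yields to (n): (n) applies — a current General Declaration is held. (o), which would lift (n), is inapplicable — the baseline figure is 17, not less than 14. (d) remains available.
Exception (e) fails — the Tier 3 Clearance is not current.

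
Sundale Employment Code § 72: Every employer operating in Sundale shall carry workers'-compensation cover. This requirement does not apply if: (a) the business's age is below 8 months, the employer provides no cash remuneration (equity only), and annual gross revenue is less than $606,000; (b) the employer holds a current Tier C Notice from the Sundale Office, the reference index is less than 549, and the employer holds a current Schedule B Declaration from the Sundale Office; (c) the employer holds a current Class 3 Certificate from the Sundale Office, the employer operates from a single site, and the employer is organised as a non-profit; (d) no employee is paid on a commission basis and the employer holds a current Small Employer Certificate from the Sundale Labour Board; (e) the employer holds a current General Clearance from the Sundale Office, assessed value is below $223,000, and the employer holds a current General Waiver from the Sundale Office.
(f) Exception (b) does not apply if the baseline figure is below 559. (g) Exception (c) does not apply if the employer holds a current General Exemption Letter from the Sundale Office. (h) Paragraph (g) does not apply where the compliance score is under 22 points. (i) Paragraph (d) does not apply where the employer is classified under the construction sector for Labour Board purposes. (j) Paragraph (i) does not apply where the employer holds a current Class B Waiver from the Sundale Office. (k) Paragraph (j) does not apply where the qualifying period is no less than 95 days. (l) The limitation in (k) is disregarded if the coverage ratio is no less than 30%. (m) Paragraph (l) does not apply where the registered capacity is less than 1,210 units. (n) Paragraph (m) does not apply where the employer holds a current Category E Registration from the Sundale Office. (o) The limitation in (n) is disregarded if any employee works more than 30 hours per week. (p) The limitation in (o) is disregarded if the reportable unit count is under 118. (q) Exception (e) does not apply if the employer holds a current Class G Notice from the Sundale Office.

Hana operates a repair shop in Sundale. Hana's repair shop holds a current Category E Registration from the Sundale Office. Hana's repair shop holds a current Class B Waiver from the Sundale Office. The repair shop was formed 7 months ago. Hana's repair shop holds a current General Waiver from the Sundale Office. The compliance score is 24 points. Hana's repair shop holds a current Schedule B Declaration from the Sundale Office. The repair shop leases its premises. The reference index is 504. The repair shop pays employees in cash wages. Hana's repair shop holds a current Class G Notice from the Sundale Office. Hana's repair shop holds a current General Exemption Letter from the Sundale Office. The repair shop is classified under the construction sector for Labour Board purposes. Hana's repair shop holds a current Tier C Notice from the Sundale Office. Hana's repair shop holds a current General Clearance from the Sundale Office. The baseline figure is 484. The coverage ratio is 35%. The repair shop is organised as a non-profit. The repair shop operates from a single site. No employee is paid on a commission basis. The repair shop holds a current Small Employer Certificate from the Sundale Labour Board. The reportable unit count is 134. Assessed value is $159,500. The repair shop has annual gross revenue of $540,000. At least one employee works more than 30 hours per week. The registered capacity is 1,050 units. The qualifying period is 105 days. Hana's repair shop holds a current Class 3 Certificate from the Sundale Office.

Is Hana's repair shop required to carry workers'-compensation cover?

Yes — Hana's repair shop must carry workers'-compensation cover.

Exception (a) fails — employees are paid cash wages.
Exception (b)'s conditions are all satisfied: a current Tier C Notice is held; the reference index is 504, less than the 549 limit; a current Schedule B Declaration is held. But applying paragraph (f): (f) applies — the baseline figure is 484, below the 559 limit. (b) is therefore removed.
Exception (c): a current Class 3 Certificate is held; the employer operates from a single site; the employer is a non-profit — every condition holds. However, paragraphs (g)–(h) must be considered: (g) operates against (c): a current General Exemption Letter is held. (h) is inapplicable (the compliance score is 24 points, not under 22 points), so (g) stands. (c) is therefore removed.
Exception (d): no employee is paid on commission; a current Small Employer Certificate is held — every condition holds. Turning to paragraphs (i)–(p): (i) operates against (d): the repair shop is classified under the construction sector. (j) would limit (i) — a current Class B Waiver is held — but (k) sets (j) aside: (k) operates against (j): the qualifying period is 105 days, meeting the 95 days threshold. (l) operates (the coverage ratio is 35%, meeting the 30% threshold), but is displaced by (m): (m) applies — the registered capacity is 1,050 units, less than the 1,210 units limit. (n) would limit (m) — a current Category E Registration is held — but (o) sets (n) aside: (o) operates against (n): at least one employee exceeds 30 hours/week. (p) does not operate here (the reportable unit count is 134, not under 118), so (o) stands. So (d) is unavailable.
Exception (e) is satisfied on its face — a current General Clearance is held; assessed value is $159,500, below the $223,000 limit; a current General Waiver is held. However, paragraph (q) must be considered: (q) operates against (e): a current Class G Notice is held. (e) is therefore removed.
Every exception is unavailable, so the rule governs.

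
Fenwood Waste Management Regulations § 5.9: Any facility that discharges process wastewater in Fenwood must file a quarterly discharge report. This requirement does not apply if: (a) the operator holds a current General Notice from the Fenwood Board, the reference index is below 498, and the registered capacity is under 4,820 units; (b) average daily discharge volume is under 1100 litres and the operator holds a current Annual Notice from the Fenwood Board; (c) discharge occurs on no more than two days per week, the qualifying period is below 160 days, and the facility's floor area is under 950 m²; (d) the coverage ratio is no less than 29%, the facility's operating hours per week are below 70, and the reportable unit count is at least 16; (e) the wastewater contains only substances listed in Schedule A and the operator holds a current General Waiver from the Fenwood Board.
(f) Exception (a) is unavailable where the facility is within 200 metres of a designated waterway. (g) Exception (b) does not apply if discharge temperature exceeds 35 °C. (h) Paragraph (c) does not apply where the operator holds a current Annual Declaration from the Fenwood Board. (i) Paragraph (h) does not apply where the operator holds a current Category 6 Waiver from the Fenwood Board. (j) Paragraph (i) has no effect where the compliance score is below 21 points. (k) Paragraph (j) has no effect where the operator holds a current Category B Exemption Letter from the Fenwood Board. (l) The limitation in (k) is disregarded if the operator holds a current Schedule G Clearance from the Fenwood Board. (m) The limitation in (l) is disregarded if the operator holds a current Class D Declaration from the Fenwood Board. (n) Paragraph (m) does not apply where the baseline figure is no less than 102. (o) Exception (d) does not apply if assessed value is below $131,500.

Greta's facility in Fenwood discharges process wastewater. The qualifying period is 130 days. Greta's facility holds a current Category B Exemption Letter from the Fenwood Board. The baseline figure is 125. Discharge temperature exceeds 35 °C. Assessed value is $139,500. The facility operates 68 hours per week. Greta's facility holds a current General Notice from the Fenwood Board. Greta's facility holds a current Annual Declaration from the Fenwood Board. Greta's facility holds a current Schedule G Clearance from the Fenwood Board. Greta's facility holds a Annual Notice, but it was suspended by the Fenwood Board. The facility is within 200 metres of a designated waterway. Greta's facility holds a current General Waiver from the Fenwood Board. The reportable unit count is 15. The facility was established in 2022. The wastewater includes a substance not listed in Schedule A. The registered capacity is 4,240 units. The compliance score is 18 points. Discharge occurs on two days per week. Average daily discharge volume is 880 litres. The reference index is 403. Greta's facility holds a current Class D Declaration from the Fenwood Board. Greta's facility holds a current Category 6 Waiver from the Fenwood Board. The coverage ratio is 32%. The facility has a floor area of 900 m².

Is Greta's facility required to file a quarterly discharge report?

Yes — Greta's facility must file a quarterly discharge report.

Exception (a): a current General Notice is held; the reference index is 403, below the 498 limit; the registered capacity is 4,240 units, under the 4,820 units limit — every condition holds. But: (f) operates against (a): the facility is within 200 m of a designated waterway. Exception (a) does not apply.
Exception (b) requires that the operator holds a current Annual Notice from the Fenwood Board; but there is no Annual Notice in force, so (b) is unavailable.
Exception (c)'s conditions are all satisfied: discharge occurs on no more than two days per week; the qualifying period is 130 days, below the 160 days limit; the facility's floor area is 900 m², under the 950 m² limit. However, paragraphs (h)–(n) must be considered: (h) is triggered — a current Annual Declaration is held. (i) is engaged (a current Category 6 Waiver is held), but is itself disapplied by (j): (j) is triggered — the compliance score is 18 points, below the 21 points limit. (k) would limit (j) — a current Category B Exemption Letter is held — but (l) sets (k) aside: (l) operates against (k): a current Schedule G Clearance is held. (m) would limit (l) — a current Class D Declaration is held — but (n) sets (m) aside: (n) is triggered — the baseline figure is 125, meeting the 102 threshold. So (c) is unavailable.
Exception (d) does not apply: the reportable unit count is 15, short of 16.
Exception (e) fails — the wastewater includes a non-Schedule-A substance.
None of the exceptions is available; § 5.9 applies in full.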